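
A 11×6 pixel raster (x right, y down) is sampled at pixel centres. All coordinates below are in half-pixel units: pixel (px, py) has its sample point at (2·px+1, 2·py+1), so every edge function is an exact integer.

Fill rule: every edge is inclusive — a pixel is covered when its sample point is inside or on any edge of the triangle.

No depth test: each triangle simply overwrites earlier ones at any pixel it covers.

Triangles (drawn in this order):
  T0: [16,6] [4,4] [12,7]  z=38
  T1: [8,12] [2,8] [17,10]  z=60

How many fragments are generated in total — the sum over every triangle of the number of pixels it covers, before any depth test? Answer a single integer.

T0:
  2·area = 20  (B↔C swapped to make it positive)
  edge (16, 6)→(12, 7): d=(-4,1) inclusive
  edge (12, 7)→(4, 4): d=(-8,-3) inclusive
  edge (4, 4)→(16, 6): d=(12,2) inclusive
    (3,2)@(7, 5): e=[13,1,6] → █
    (4,2)@(9, 5): e=[11,7,2] → █
    (5,2)@(11, 5): e=[9,13,-2] → ·
    (3,3)@(7, 7): e=[5,-15,30] → ·
    (4,3)@(9, 7): e=[3,-9,26] → ·
  covered (2 px):
    · · · · · · · · · · ·
    · · · · · · · · · · ·
    · · · █ █ · · · · · ·
    · · · · · · · · · · ·
    · · · · · · · · · · ·
    · · · · · · · · · · ·
T1:
  2·area = 48
  edge (8, 12)→(2, 8): d=(-6,-4) inclusive
  edge (2, 8)→(17, 10): d=(15,2) inclusive
  edge (17, 10)→(8, 12): d=(-9,2) inclusive
    (2,4)@(5, 9): e=[6,9,33] → █
    (3,4)@(7, 9): e=[14,5,29] → █
    (4,4)@(9, 9): e=[22,1,25] → █
    (5,4)@(11, 9): e=[30,-3,21] → ·
    (2,5)@(5, 11): e=[-6,39,15] → ·
    (3,5)@(7, 11): e=[2,35,11] → █
    (5,5)@(11, 11): e=[18,27,3] → █
    (6,5)@(13, 11): e=[26,23,-1] → ·
  covered (6 px):
    · · · · · · · · · · ·
    · · · · · · · · · · ·
    · · · · · · · · · · ·
    · · · · · · · · · · ·
    · · █ █ █ · · · · · ·
    · · · █ █ █ · · · · ·

Result: 8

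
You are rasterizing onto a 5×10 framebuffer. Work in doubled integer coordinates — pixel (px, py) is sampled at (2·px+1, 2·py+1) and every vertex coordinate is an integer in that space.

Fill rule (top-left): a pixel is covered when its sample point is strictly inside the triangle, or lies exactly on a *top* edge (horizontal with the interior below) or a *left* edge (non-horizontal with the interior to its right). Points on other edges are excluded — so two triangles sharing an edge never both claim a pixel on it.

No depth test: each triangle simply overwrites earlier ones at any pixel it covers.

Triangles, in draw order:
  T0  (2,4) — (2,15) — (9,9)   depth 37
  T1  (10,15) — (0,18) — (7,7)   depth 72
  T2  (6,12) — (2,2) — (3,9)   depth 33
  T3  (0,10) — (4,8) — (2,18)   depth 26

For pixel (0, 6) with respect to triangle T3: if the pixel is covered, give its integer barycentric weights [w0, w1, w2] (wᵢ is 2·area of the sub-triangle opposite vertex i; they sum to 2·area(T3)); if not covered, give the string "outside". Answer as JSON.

T0:
  2·area = 77  (B↔C swapped to make it positive)
  edge (2, 4)→(9, 9): d=(7,5) right/bottom  bias=-1
  edge (9, 9)→(2, 15): d=(-7,6) right/bottom  bias=-1
  edge (2, 15)→(2, 4): d=(0,-11) top-left  bias=+0
    (1,2)@(3, 5): e=[2,64,11] → X
    (2,2)@(5, 5): e=[-8,52,33] → .
    (1,3)@(3, 7): e=[16,50,11] → X
    (2,3)@(5, 7): e=[6,38,33] → X
    (3,3)@(7, 7): e=[-4,26,55] → .
    (1,4)@(3, 9): e=[30,36,11] → X
    (3,4)@(7, 9): e=[10,12,55] → X
    (4,4)@(9, 9): e=[0,0,77] → .  [on edge]
    (1,5)@(3, 11): e=[44,22,11] → X
    (3,5)@(7, 11): e=[24,-2,55] → .
    (1,6)@(3, 13): e=[58,8,11] → X
    (2,6)@(5, 13): e=[48,-4,33] → .
  covered (9 px):
    . . . . .
    . . . . .
    . X . . .
    . X X . .
    . X X X .
    . X X . .
    . X . . .
    . . . . .
    . . . . .
    . . . . .
T1:
  2·area = 89
  edge (10, 15)→(0, 18): d=(-10,3) right/bottom  bias=-1
  edge (0, 18)→(7, 7): d=(7,-11) top-left  bias=+0
  edge (7, 7)→(10, 15): d=(3,8) right/bottom  bias=-1
    (3,3)@(7, 7): e=[89,0,0] → .  [on edge]
    (3,4)@(7, 9): e=[69,14,6] → X
    (4,4)@(9, 9): e=[63,36,-10] → .
    (2,5)@(5, 11): e=[55,6,28] → X
    (4,5)@(9, 11): e=[43,50,-4] → .
    (2,6)@(5, 13): e=[35,20,34] → X
    (4,6)@(9, 13): e=[23,64,2] → X
    (1,7)@(3, 15): e=[21,12,56] → X
    (0,8)@(1, 17): e=[7,4,78] → X
    (2,8)@(5, 17): e=[-5,48,46] → .
    (3,8)@(7, 17): e=[-11,70,30] → .
    (4,8)@(9, 17): e=[-17,92,14] → .
  covered (12 px):
    . . . . .
    . . . . .
    . . . . .
    . . . . .
    . . . X .
    . . X X .
    . . X X X
    . X X X X
    X X . . .
    . . . . .
T2:
  2·area = 18  (B↔C swapped to make it positive)
  edge (6, 12)→(3, 9): d=(-3,-3) top-left  bias=+0
  edge (3, 9)→(2, 2): d=(-1,-7) top-left  bias=+0
  edge (2, 2)→(6, 12): d=(4,10) right/bottom  bias=-1
    (1,2)@(3, 5): e=[12,4,2] → X
    (2,2)@(5, 5): e=[18,18,-18] → .
    (0,3)@(1, 7): e=[0,-12,30] → .  [on edge]
    (1,3)@(3, 7): e=[6,2,10] → X
    (2,3)@(5, 7): e=[12,16,-10] → .
    (1,4)@(3, 9): e=[0,0,18] → X  [on edge]
    (2,4)@(5, 9): e=[6,14,-2] → .
    (1,5)@(3, 11): e=[-6,-2,26] → .
    (2,5)@(5, 11): e=[0,12,6] → X  [on edge]
    (3,5)@(7, 11): e=[6,26,-14] → .
    (2,6)@(5, 13): e=[-6,10,14] → .
    (3,6)@(7, 13): e=[0,24,-6] → .  [on edge]
    (4,7)@(9, 15): e=[0,36,-18] → .  [on edge]
  covered (4 px):
    . . . . .
    . . . . .
    . X . . .
    . X . . .
    . X . . .
    . . X . .
    . . . . .
    . . . . .
    . . . . .
    . . . . .
T3:
  2·area = 36
  edge (0, 10)→(4, 8): d=(4,-2) top-left  bias=+0
  edge (4, 8)→(2, 18): d=(-2,10) right/bottom  bias=-1
  edge (2, 18)→(0, 10): d=(-2,-8) top-left  bias=+0
    (2,1)@(5, 3): e=[-18,0,54] → .  [on edge]
    (1,4)@(3, 9): e=[2,8,26] → X
    (2,4)@(5, 9): e=[6,-12,42] → .
    (0,5)@(1, 11): e=[6,24,6] → X
    (2,5)@(5, 11): e=[14,-16,38] → .
    (0,6)@(1, 13): e=[14,20,2] → X
    (1,6)@(3, 13): e=[18,0,18] → .  [on edge]
    (0,7)@(1, 15): e=[22,16,-2] → .
  covered (4 px):
    . . . . .
    . . . . .
    . . . . .
    . . . . .
    . X . . .
    X X . . .
    X . . . .
    . . . . .
    . . . . .
    . . . . .

Answer: [20,2,14]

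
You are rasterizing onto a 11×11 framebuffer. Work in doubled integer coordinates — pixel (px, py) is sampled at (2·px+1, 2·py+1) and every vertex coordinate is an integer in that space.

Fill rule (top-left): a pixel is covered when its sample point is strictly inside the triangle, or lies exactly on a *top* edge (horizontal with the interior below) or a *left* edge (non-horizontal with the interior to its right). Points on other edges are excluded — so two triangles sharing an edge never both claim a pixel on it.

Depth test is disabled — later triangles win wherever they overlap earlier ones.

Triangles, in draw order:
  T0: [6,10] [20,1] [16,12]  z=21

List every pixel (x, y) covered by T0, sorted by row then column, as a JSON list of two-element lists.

T0:
  2·area = 118
  edge (6, 10)→(20, 1): d=(14,-9) top-left  bias=+0
  edge (20, 1)→(16, 12): d=(-4,11) right/bottom  bias=-1
  edge (16, 12)→(6, 10): d=(-10,-2) top-left  bias=+0
    (8,1)@(17, 3): e=[1,25,92] → █
    (9,1)@(19, 3): e=[19,3,96] → █
    (10,1)@(21, 3): e=[37,-19,100] → ·
    (7,2)@(15, 5): e=[11,39,68] → █
    (9,2)@(19, 5): e=[47,-5,76] → ·
    (5,3)@(11, 7): e=[3,75,40] → █
    (6,3)@(13, 7): e=[21,53,44] → █
    (9,3)@(19, 7): e=[75,-13,56] → ·
    (0,4)@(1, 9): e=[-59,177,0] → ·  [on edge]
    (4,4)@(9, 9): e=[13,89,16] → █
    (9,4)@(19, 9): e=[103,-21,36] → ·
    (4,5)@(9, 11): e=[41,81,-4] → ·
    (5,5)@(11, 11): e=[59,59,0] → █  [on edge]
    (10,6)@(21, 13): e=[177,-59,0] → ·  [on edge]
  covered (16 px):
    · · · · · · · · · · ·
    · · · · · · · · █ █ ·
    · · · · · · · █ █ · ·
    · · · · · █ █ █ █ · ·
    · · · · █ █ █ █ █ · ·
    · · · · · █ █ █ · · ·
    · · · · · · · · · · ·
    · · · · · · · · · · ·
    · · · · · · · · · · ·
    · · · · · · · · · · ·
    · · · · · · · · · · ·

Result: [[8,1],[9,1],[7,2],[8,2],[5,3],[6,3],[7,3],[8,3],[4,4],[5,4],[6,4],[7,4],[8,4],[5,5],[6,5],[7,5]]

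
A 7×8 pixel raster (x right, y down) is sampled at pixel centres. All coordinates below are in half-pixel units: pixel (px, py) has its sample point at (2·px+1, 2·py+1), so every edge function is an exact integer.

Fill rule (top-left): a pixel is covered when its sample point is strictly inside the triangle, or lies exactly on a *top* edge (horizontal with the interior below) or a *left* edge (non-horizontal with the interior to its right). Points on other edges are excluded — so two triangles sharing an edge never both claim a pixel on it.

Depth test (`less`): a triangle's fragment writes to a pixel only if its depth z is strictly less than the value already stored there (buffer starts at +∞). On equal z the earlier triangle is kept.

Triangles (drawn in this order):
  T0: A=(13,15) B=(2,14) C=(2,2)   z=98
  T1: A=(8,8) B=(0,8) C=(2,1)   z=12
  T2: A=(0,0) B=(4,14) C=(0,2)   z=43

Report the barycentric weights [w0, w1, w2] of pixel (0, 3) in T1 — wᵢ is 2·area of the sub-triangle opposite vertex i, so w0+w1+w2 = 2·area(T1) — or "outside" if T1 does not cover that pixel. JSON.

T0:
  2·area = 132
  edge (13, 15)→(2, 14): d=(-11,-1) top-left  bias=+0
  edge (2, 14)→(2, 2): d=(0,-12) top-left  bias=+0
  edge (2, 2)→(13, 15): d=(11,13) right/bottom  bias=-1
    (1,2)@(3, 5): e=[100,12,20] → X
    (2,2)@(5, 5): e=[102,36,-6] → .
    (1,3)@(3, 7): e=[78,12,42] → X
    (2,3)@(5, 7): e=[80,36,16] → X
    (3,3)@(7, 7): e=[82,60,-10] → .
    (1,4)@(3, 9): e=[56,12,64] → X
    (3,4)@(7, 9): e=[60,60,12] → X
    (4,4)@(9, 9): e=[62,84,-14] → .
    (1,5)@(3, 11): e=[34,12,86] → X
    (4,5)@(9, 11): e=[40,84,8] → X
    (5,5)@(11, 11): e=[42,108,-18] → .
    (1,6)@(3, 13): e=[12,12,108] → X
    (6,7)@(13, 15): e=[0,132,0] → .  [on edge]
  covered (15 px):
    . . . . . . .
    . . . . . . .
    . X . . . . .
    . X X . . . .
    . X X X . . .
    . X X X X . .
    . X X X X X .
    . . . . . . .
T1:
  2·area = 56
  edge (8, 8)→(0, 8): d=(-8,0) right/bottom  bias=-1
  edge (0, 8)→(2, 1): d=(2,-7) top-left  bias=+0
  edge (2, 1)→(8, 8): d=(6,7) right/bottom  bias=-1
    (1,1)@(3, 3): e=[40,11,5] → X
    (2,1)@(5, 3): e=[40,25,-9] → .
    (0,2)@(1, 5): e=[24,1,31] → X
    (2,2)@(5, 5): e=[24,29,3] → X
    (3,2)@(7, 5): e=[24,43,-11] → .
    (0,3)@(1, 7): e=[8,5,43] → X
    (3,3)@(7, 7): e=[8,47,1] → X
    (4,3)@(9, 7): e=[8,61,-13] → .
    (0,4)@(1, 9): e=[-8,9,55] → .
    (1,4)@(3, 9): e=[-8,23,41] → .
    (2,4)@(5, 9): e=[-8,37,27] → .
    (3,4)@(7, 9): e=[-8,51,13] → .
  covered (8 px):
    . . . . . . .
    . X . . . . .
    X X X . . . .
    X X X X . . .
    . . . . . . .
    . . . . . . .
    . . . . . . .
    . . . . . . .
T2:
  2·area = 8
  edge (0, 0)→(4, 14): d=(4,14) right/bottom  bias=-1
  edge (4, 14)→(0, 2): d=(-4,-12) top-left  bias=+0
  edge (0, 2)→(0, 0): d=(0,-2) top-left  bias=+0
    (0,2)@(1, 5): e=[6,0,2] → X  [on edge]
    (1,2)@(3, 5): e=[-22,24,6] → .
    (0,3)@(1, 7): e=[14,-8,2] → .
    (1,5)@(3, 11): e=[2,0,6] → X  [on edge]
    (2,5)@(5, 11): e=[-26,24,10] → .
    (1,6)@(3, 13): e=[10,-8,6] → .
  covered (2 px):
    . . . . . . .
    . . . . . . .
    X . . . . . .
    . . . . . . .
    . . . . . . .
    . X . . . . .
    . . . . . . .
    . . . . . . .

Result: [5,43,8]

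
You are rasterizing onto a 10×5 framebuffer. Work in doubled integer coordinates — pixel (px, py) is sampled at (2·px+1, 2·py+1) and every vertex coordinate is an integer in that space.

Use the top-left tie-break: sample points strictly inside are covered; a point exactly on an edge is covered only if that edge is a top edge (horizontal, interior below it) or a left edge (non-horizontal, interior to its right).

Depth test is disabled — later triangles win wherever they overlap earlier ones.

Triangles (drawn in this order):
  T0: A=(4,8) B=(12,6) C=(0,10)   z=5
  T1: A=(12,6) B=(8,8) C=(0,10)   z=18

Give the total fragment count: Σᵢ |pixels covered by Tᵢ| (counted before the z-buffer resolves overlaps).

T0:
  2·area = 8
  edge (4, 8)→(12, 6): d=(8,-2) top-left  bias=+0
  edge (12, 6)→(0, 10): d=(-12,4) right/bottom  bias=-1
  edge (0, 10)→(4, 8): d=(4,-2) top-left  bias=+0
    (7,2)@(15, 5): e=[-2,0,10] → ·  [on edge]
    (4,3)@(9, 7): e=[2,0,6] → ·  [on edge]
    (1,4)@(3, 9): e=[6,0,2] → ·  [on edge]
  covered (0 px):
    · · · · · · · · · ·
    · · · · · · · · · ·
    · · · · · · · · · ·
    · · · · · · · · · ·
    · · · · · · · · · ·
T1:
  2·area = 8
  edge (12, 6)→(8, 8): d=(-4,2) right/bottom  bias=-1
  edge (8, 8)→(0, 10): d=(-8,2) right/bottom  bias=-1
  edge (0, 10)→(12, 6): d=(12,-4) top-left  bias=+0
    (7,2)@(15, 5): e=[-2,10,0] → ·  [on edge]
    (4,3)@(9, 7): e=[2,6,0] → █  [on edge]
    (5,3)@(11, 7): e=[-2,2,8] → ·
    (1,4)@(3, 9): e=[6,2,0] → █  [on edge]
    (2,4)@(5, 9): e=[2,-2,8] → ·
    (4,4)@(9, 9): e=[-6,-10,24] → ·
  covered (2 px):
    · · · · · · · · · ·
    · · · · · · · · · ·
    · · · · · · · · · ·
    · · · · █ · · · · ·
    · █ · · · · · · · ·

Final: 2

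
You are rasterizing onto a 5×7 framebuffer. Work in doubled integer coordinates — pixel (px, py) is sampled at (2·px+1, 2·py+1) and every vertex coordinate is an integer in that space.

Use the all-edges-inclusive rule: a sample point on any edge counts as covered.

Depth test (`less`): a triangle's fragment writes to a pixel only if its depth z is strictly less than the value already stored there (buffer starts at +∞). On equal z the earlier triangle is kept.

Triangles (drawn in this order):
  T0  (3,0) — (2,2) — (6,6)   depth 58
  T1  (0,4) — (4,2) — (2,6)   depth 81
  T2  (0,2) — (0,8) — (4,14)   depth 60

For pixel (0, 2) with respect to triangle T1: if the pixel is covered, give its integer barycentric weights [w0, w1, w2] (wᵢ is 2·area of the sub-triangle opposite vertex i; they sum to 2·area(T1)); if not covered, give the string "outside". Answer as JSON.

T0:
  2·area = 12  (B↔C swapped to make it positive)
  edge (3, 0)→(6, 6): d=(3,6) inclusive
  edge (6, 6)→(2, 2): d=(-4,-4) inclusive
  edge (2, 2)→(3, 0): d=(1,-2) inclusive
    (0,0)@(1, 1): e=[15,0,-3] → .  [on edge]
    (1,0)@(3, 1): e=[3,8,1] → X
    (2,0)@(5, 1): e=[-9,16,5] → .
    (1,1)@(3, 3): e=[9,0,3] → X  [on edge]
    (2,1)@(5, 3): e=[-3,8,7] → .
    (1,2)@(3, 5): e=[15,-8,5] → .
    (2,2)@(5, 5): e=[3,0,9] → X  [on edge]
    (3,2)@(7, 5): e=[-9,8,13] → .
    (2,3)@(5, 7): e=[9,-8,11] → .
    (3,3)@(7, 7): e=[-3,0,15] → .  [on edge]
    (4,4)@(9, 9): e=[-9,0,21] → .  [on edge]
  covered (3 px):
    . X . . .
    . X . . .
    . . X . .
    . . . . .
    . . . . .
    . . . . .
    . . . . .
T1:
  2·area = 12
  edge (0, 4)→(4, 2): d=(4,-2) inclusive
  edge (4, 2)→(2, 6): d=(-2,4) inclusive
  edge (2, 6)→(0, 4): d=(-2,-2) inclusive
    (1,1)@(3, 3): e=[2,2,8] → X
    (2,1)@(5, 3): e=[6,-6,12] → .
    (0,2)@(1, 5): e=[6,6,0] → X  [on edge]
    (1,2)@(3, 5): e=[10,-2,4] → .
    (0,3)@(1, 7): e=[14,2,-4] → .
    (1,3)@(3, 7): e=[18,-6,0] → .  [on edge]
    (2,4)@(5, 9): e=[30,-18,0] → .  [on edge]
    (3,5)@(7, 11): e=[42,-30,0] → .  [on edge]
    (4,6)@(9, 13): e=[54,-42,0] → .  [on edge]
  covered (2 px):
    . . . . .
    . X . . .
    X . . . .
    . . . . .
    . . . . .
    . . . . .
    . . . . .
T2:
  2·area = 24  (B↔C swapped to make it positive)
  edge (0, 2)→(4, 14): d=(4,12) inclusive
  edge (4, 14)→(0, 8): d=(-4,-6) inclusive
  edge (0, 8)→(0, 2): d=(0,-6) inclusive
    (0,2)@(1, 5): e=[0,18,6] → X  [on edge]
    (1,2)@(3, 5): e=[-24,30,18] → .
    (0,3)@(1, 7): e=[8,10,6] → X
    (1,3)@(3, 7): e=[-16,22,18] → .
    (0,4)@(1, 9): e=[16,2,6] → X
    (1,4)@(3, 9): e=[-8,14,18] → .
    (0,5)@(1, 11): e=[24,-6,6] → .
    (1,5)@(3, 11): e=[0,6,18] → X  [on edge]
    (2,5)@(5, 11): e=[-24,18,30] → .
    (1,6)@(3, 13): e=[8,-2,18] → .
  covered (4 px):
    . . . . .
    . . . . .
    X . . . .
    X . . . .
    X . . . .
    . X . . .
    . . . . .

Result: [6,0,6]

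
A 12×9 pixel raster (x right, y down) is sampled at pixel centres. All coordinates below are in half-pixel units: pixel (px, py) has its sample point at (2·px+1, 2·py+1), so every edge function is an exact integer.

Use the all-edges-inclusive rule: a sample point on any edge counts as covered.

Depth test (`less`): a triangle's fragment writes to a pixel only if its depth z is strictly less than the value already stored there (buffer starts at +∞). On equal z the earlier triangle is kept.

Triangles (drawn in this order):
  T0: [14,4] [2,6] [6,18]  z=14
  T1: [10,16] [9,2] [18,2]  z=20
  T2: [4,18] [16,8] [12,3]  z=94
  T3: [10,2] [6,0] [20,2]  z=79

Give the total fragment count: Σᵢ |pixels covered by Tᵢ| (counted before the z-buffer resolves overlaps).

T0:
  2·area = 152  (B↔C swapped to make it positive)
  edge (14, 4)→(6, 18): d=(-8,14) inclusive
  edge (6, 18)→(2, 6): d=(-4,-12) inclusive
  edge (2, 6)→(14, 4): d=(12,-2) inclusive
    (0,1)@(1, 3): e=[190,0,-38] → ·  [on edge]
    (4,2)@(9, 5): e=[62,88,2] → #
    (5,2)@(11, 5): e=[34,112,6] → #
    (6,2)@(13, 5): e=[6,136,10] → #
    (7,2)@(15, 5): e=[-22,160,14] → ·
    (1,3)@(3, 7): e=[130,8,14] → #
    (2,3)@(5, 7): e=[102,32,18] → #
    (3,3)@(7, 7): e=[74,56,22] → #
    (6,3)@(13, 7): e=[-10,128,34] → ·
    (1,4)@(3, 9): e=[114,0,38] → #  [on edge]
    (6,4)@(13, 9): e=[-26,120,58] → ·
    (1,5)@(3, 11): e=[98,-8,62] → ·
    (2,7)@(5, 15): e=[38,0,114] → #  [on edge]
  covered (20 px):
    · · · · · · · · · · · ·
    · · · · · · · · · · · ·
    · · · · # # # · · · · ·
    · # # # # # · · · · · ·
    · # # # # # · · · · · ·
    · · # # # · · · · · · ·
    · · # # · · · · · · · ·
    · · # # · · · · · · · ·
    · · · · · · · · · · · ·
T1:
  2·area = 126
  edge (10, 16)→(9, 2): d=(-1,-14) inclusive
  edge (9, 2)→(18, 2): d=(9,0) inclusive
  edge (18, 2)→(10, 16): d=(-8,14) inclusive
    (5,1)@(11, 3): e=[27,9,90] → #
    (6,1)@(13, 3): e=[55,9,62] → #
    (7,1)@(15, 3): e=[83,9,34] → #
    (8,1)@(17, 3): e=[111,9,6] → #
    (9,1)@(19, 3): e=[139,9,-22] → ·
    (5,2)@(11, 5): e=[25,27,74] → #
    (8,2)@(17, 5): e=[109,27,-10] → ·
    (5,3)@(11, 7): e=[23,45,58] → #
    (8,3)@(17, 7): e=[107,45,-26] → ·
    (5,4)@(11, 9): e=[21,63,42] → #
    (7,4)@(15, 9): e=[77,63,-14] → ·
    (5,5)@(11, 11): e=[19,81,26] → #
  covered (14 px):
    · · · · · · · · · · · ·
    · · · · · # # # # · · ·
    · · · · · # # # · · · ·
    · · · · · # # # · · · ·
    · · · · · # # · · · · ·
    · · · · · # · · · · · ·
    · · · · · # · · · · · ·
    · · · · · · · · · · · ·
    · · · · · · · · · · · ·
T2:
  2·area = 100  (B↔C swapped to make it positive)
  edge (4, 18)→(12, 3): d=(8,-15) inclusive
  edge (12, 3)→(16, 8): d=(4,5) inclusive
  edge (16, 8)→(4, 18): d=(-12,10) inclusive
    (5,2)@(11, 5): e=[1,13,86] → #
    (6,2)@(13, 5): e=[31,3,66] → #
    (7,2)@(15, 5): e=[61,-7,46] → ·
    (5,3)@(11, 7): e=[17,21,62] → #
    (7,3)@(15, 7): e=[77,1,22] → #
    (8,3)@(17, 7): e=[107,-9,2] → ·
    (4,4)@(9, 9): e=[3,39,58] → #
    (7,4)@(15, 9): e=[93,9,-2] → ·
    (4,5)@(9, 11): e=[19,47,34] → #
    (6,5)@(13, 11): e=[79,27,-6] → ·
    (3,6)@(7, 13): e=[5,65,30] → #
    (5,6)@(11, 13): e=[65,45,-10] → ·
  covered (14 px):
    · · · · · · · · · · · ·
    · · · · · · · · · · · ·
    · · · · · # # · · · · ·
    · · · · · # # # · · · ·
    · · · · # # # · · · · ·
    · · · · # # · · · · · ·
    · · · # # · · · · · · ·
    · · · # · · · · · · · ·
    · · # · · · · · · · · ·
T3:
  2·area = 20
  edge (10, 2)→(6, 0): d=(-4,-2) inclusive
  edge (6, 0)→(20, 2): d=(14,2) inclusive
  edge (20, 2)→(10, 2): d=(-10,0) inclusive
    (4,0)@(9, 1): e=[2,8,10] → #
    (5,0)@(11, 1): e=[6,4,10] → #
    (6,0)@(13, 1): e=[10,0,10] → #  [on edge]
    (7,0)@(15, 1): e=[14,-4,10] → ·
    (4,1)@(9, 3): e=[-6,36,-10] → ·
    (5,1)@(11, 3): e=[-2,32,-10] → ·
    (6,1)@(13, 3): e=[2,28,-10] → ·
  covered (3 px):
    · · · · # # # · · · · ·
    · · · · · · · · · · · ·
    · · · · · · · · · · · ·
    · · · · · · · · · · · ·
    · · · · · · · · · · · ·
    · · · · · · · · · · · ·
    · · · · · · · · · · · ·
    · · · · · · · · · · · ·
    · · · · · · · · · · · ·

Answer: 51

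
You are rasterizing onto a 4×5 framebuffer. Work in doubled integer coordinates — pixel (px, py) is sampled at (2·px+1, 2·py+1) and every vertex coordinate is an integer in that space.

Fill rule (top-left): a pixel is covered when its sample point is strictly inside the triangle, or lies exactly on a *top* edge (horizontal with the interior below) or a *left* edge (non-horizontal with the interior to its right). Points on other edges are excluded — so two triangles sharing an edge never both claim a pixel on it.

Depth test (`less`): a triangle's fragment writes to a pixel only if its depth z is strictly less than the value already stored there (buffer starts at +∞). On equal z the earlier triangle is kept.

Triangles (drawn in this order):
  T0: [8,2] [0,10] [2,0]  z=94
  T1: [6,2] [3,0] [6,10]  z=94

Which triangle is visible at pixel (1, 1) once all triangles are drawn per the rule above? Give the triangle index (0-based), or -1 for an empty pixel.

T0:
  2·area = 64
  edge (8, 2)→(0, 10): d=(-8,8) right/bottom  bias=-1
  edge (0, 10)→(2, 0): d=(2,-10) top-left  bias=+0
  edge (2, 0)→(8, 2): d=(6,2) right/bottom  bias=-1
    (1,0)@(3, 1): e=[48,12,4] → #
    (2,0)@(5, 1): e=[32,32,0] → ·  [on edge]
    (1,1)@(3, 3): e=[32,16,16] → #
    (2,1)@(5, 3): e=[16,36,12] → #
    (3,1)@(7, 3): e=[0,56,8] → ·  [on edge]
    (0,2)@(1, 5): e=[32,0,32] → #  [on edge]
    (2,2)@(5, 5): e=[0,40,24] → ·  [on edge]
    (0,3)@(1, 7): e=[16,4,44] → #
    (1,3)@(3, 7): e=[0,24,40] → ·  [on edge]
    (0,4)@(1, 9): e=[0,8,56] → ·  [on edge]
  covered (6 px):
    · # · ·
    · # # ·
    # # · ·
    # · · ·
    · · · ·
T1:
  2·area = 24  (B↔C swapped to make it positive)
  edge (6, 2)→(6, 10): d=(0,8) right/bottom  bias=-1
  edge (6, 10)→(3, 0): d=(-3,-10) top-left  bias=+0
  edge (3, 0)→(6, 2): d=(3,2) right/bottom  bias=-1
    (2,1)@(5, 3): e=[8,11,5] → #
    (3,1)@(7, 3): e=[-8,31,1] → ·
    (2,2)@(5, 5): e=[8,5,11] → #
    (3,2)@(7, 5): e=[-8,25,7] → ·
    (2,3)@(5, 7): e=[8,-1,17] → ·
  covered (2 px):
    · · · ·
    · · # ·
    · · # ·
    · · · ·
    · · · ·

Z-buffer (winner per pixel, '.' = empty):
  . 0 . .
  . 0 0 .
  0 0 1 .
  0 . . .
  . . . .

Answer: 0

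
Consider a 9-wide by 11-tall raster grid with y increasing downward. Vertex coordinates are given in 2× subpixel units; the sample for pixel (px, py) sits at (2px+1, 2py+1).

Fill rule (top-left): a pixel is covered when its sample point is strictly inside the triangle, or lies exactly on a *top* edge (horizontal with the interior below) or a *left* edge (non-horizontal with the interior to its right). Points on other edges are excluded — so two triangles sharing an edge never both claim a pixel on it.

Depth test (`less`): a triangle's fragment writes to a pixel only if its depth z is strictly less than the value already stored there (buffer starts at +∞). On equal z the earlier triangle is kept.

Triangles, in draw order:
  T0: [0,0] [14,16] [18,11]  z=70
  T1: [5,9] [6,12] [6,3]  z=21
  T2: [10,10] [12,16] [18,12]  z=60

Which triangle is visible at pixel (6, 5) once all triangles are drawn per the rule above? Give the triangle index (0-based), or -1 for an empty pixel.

T0:
  2·area = 134  (B↔C swapped to make it positive)
  edge (0, 0)→(18, 11): d=(18,11) right/bottom  bias=-1
  edge (18, 11)→(14, 16): d=(-4,5) right/bottom  bias=-1
  edge (14, 16)→(0, 0): d=(-14,-16) top-left  bias=+0
    (0,0)@(1, 1): e=[7,125,2] → X
    (1,0)@(3, 1): e=[-15,115,34] → .
    (0,1)@(1, 3): e=[43,117,-26] → .
    (1,1)@(3, 3): e=[21,107,6] → X
    (2,1)@(5, 3): e=[-1,97,38] → .
    (1,2)@(3, 5): e=[57,99,-22] → .
    (2,2)@(5, 5): e=[35,89,10] → X
    (3,2)@(7, 5): e=[13,79,42] → X
    (4,2)@(9, 5): e=[-9,69,74] → .
    (2,3)@(5, 7): e=[71,81,-18] → .
    (3,3)@(7, 7): e=[49,71,14] → X
    (4,3)@(9, 7): e=[27,61,46] → X
  covered (16 px):
    X . . . . . . . .
    . X . . . . . . .
    . . X X . . . . .
    . . . X X X . . .
    . . . . X X X . .
    . . . . . X X X X
    . . . . . . X X .
    . . . . . . . . .
    . . . . . . . . .
    . . . . . . . . .
    . . . . . . . . .
T1:
  2·area = 9  (B↔C swapped to make it positive)
  edge (5, 9)→(6, 3): d=(1,-6) top-left  bias=+0
  edge (6, 3)→(6, 12): d=(0,9) right/bottom  bias=-1
  edge (6, 12)→(5, 9): d=(-1,-3) top-left  bias=+0
    (1,1)@(3, 3): e=[-18,27,0] → .  [on edge]
    (2,4)@(5, 9): e=[0,9,0] → X  [on edge]
    (3,4)@(7, 9): e=[12,-9,6] → .
    (2,5)@(5, 11): e=[2,9,-2] → .
    (3,7)@(7, 15): e=[18,-9,0] → .  [on edge]
    (1,10)@(3, 21): e=[0,27,-18] → .  [on edge]
    (4,10)@(9, 21): e=[36,-27,0] → .  [on edge]
  covered (1 px):
    . . . . . . . . .
    . . . . . . . . .
    . . . . . . . . .
    . . . . . . . . .
    . . X . . . . . .
    . . . . . . . . .
    . . . . . . . . .
    . . . . . . . . .
    . . . . . . . . .
    . . . . . . . . .
    . . . . . . . . .
T2:
  2·area = 44  (B↔C swapped to make it positive)
  edge (10, 10)→(18, 12): d=(8,2) right/bottom  bias=-1
  edge (18, 12)→(12, 16): d=(-6,4) right/bottom  bias=-1
  edge (12, 16)→(10, 10): d=(-2,-6) top-left  bias=+0
    (3,0)@(7, 1): e=[-66,110,0] → .  [on edge]
    (4,3)@(9, 7): e=[-22,66,0] → .  [on edge]
    (5,5)@(11, 11): e=[6,34,4] → X
    (6,5)@(13, 11): e=[2,26,16] → X
    (7,5)@(15, 11): e=[-2,18,28] → .
    (5,6)@(11, 13): e=[22,22,0] → X  [on edge]
    (7,6)@(15, 13): e=[14,6,24] → X
    (8,6)@(17, 13): e=[10,-2,36] → .
    (5,7)@(11, 15): e=[38,10,-4] → .
    (6,7)@(13, 15): e=[34,2,8] → X
    (7,7)@(15, 15): e=[30,-6,20] → .
    (6,8)@(13, 17): e=[50,-10,4] → .
    (6,9)@(13, 19): e=[66,-22,0] → .  [on edge]
  covered (6 px):
    . . . . . . . . .
    . . . . . . . . .
    . . . . . . . . .
    . . . . . . . . .
    . . . . . . . . .
    . . . . . X X . .
    . . . . . X X X .
    . . . . . . X . .
    . . . . . . . . .
    . . . . . . . . .
    . . . . . . . . .

Z-buffer (winner per pixel, '.' = empty):
  0 . . . . . . . .
  . 0 . . . . . . .
  . . 0 0 . . . . .
  . . . 0 0 0 . . .
  . . 1 . 0 0 0 . .
  . . . . . 2 2 0 0
  . . . . . 2 2 2 .
  . . . . . . 2 . .
  . . . . . . . . .
  . . . . . . . . .
  . . . . . . . . .

Final: 2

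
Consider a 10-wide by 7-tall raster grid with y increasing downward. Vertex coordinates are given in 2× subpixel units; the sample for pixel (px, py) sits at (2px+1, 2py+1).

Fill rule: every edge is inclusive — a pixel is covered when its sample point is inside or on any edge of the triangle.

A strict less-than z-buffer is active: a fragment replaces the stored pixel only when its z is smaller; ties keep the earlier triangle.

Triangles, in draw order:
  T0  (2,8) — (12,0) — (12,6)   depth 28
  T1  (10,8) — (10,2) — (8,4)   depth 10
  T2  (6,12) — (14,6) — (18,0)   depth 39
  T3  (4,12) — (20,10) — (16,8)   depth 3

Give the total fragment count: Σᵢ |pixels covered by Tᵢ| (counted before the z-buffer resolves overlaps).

T0:
  2·area = 60
  edge (2, 8)→(12, 0): d=(10,-8) inclusive
  edge (12, 0)→(12, 6): d=(0,6) inclusive
  edge (12, 6)→(2, 8): d=(-10,2) inclusive
    (5,0)@(11, 1): e=[2,6,52] → #
    (6,0)@(13, 1): e=[18,-6,48] → ·
    (4,1)@(9, 3): e=[6,18,36] → #
    (6,1)@(13, 3): e=[38,-6,28] → ·
    (3,2)@(7, 5): e=[10,30,20] → #
    (6,2)@(13, 5): e=[58,-6,8] → ·
    (8,2)@(17, 5): e=[90,-30,0] → ·  [on edge]
    (2,3)@(5, 7): e=[14,42,4] → #
    (3,3)@(7, 7): e=[30,30,0] → #  [on edge]
    (4,3)@(9, 7): e=[46,18,-4] → ·
    (5,3)@(11, 7): e=[62,6,-8] → ·
    (2,4)@(5, 9): e=[34,42,-16] → ·
  covered (8 px):
    · · · · · # · · · ·
    · · · · # # · · · ·
    · · · # # # · · · ·
    · · # # · · · · · ·
    · · · · · · · · · ·
    · · · · · · · · · ·
    · · · · · · · · · ·
T1:
  2·area = 12  (B↔C swapped to make it positive)
  edge (10, 8)→(8, 4): d=(-2,-4) inclusive
  edge (8, 4)→(10, 2): d=(2,-2) inclusive
  edge (10, 2)→(10, 8): d=(0,6) inclusive
    (5,0)@(11, 1): e=[18,0,-6] → ·  [on edge]
    (4,1)@(9, 3): e=[6,0,6] → #  [on edge]
    (5,1)@(11, 3): e=[14,4,-6] → ·
    (3,2)@(7, 5): e=[-6,0,18] → ·  [on edge]
    (4,2)@(9, 5): e=[2,4,6] → #
    (5,2)@(11, 5): e=[10,8,-6] → ·
    (2,3)@(5, 7): e=[-18,0,30] → ·  [on edge]
    (4,3)@(9, 7): e=[-2,8,6] → ·
    (1,4)@(3, 9): e=[-30,0,42] → ·  [on edge]
    (0,5)@(1, 11): e=[-42,0,54] → ·  [on edge]
  covered (2 px):
    · · · · · · · · · ·
    · · · · # · · · · ·
    · · · · # · · · · ·
    · · · · · · · · · ·
    · · · · · · · · · ·
    · · · · · · · · · ·
    · · · · · · · · · ·
T2:
  2·area = 24  (B↔C swapped to make it positive)
  edge (6, 12)→(18, 0): d=(12,-12) inclusive
  edge (18, 0)→(14, 6): d=(-4,6) inclusive
  edge (14, 6)→(6, 12): d=(-8,6) inclusive
    (8,0)@(17, 1): e=[0,2,22] → #  [on edge]
    (9,0)@(19, 1): e=[24,-10,10] → ·
    (7,1)@(15, 3): e=[0,6,18] → #  [on edge]
    (8,1)@(17, 3): e=[24,-6,6] → ·
    (6,2)@(13, 5): e=[0,10,14] → #  [on edge]
    (7,2)@(15, 5): e=[24,-2,2] → ·
    (5,3)@(11, 7): e=[0,14,10] → #  [on edge]
    (6,3)@(13, 7): e=[24,2,-2] → ·
    (4,4)@(9, 9): e=[0,18,6] → #  [on edge]
    (5,4)@(11, 9): e=[24,6,-6] → ·
    (3,5)@(7, 11): e=[0,22,2] → #  [on edge]
    (4,5)@(9, 11): e=[24,10,-10] → ·
    (2,6)@(5, 13): e=[0,26,-2] → ·  [on edge]
  covered (6 px):
    · · · · · · · · # ·
    · · · · · · · # · ·
    · · · · · · # · · ·
    · · · · · # · · · ·
    · · · · # · · · · ·
    · · · # · · · · · ·
    · · · · · · · · · ·
T3:
  2·area = 40  (B↔C swapped to make it positive)
  edge (4, 12)→(16, 8): d=(12,-4) inclusive
  edge (16, 8)→(20, 10): d=(4,2) inclusive
  edge (20, 10)→(4, 12): d=(-16,2) inclusive
    (9,3)@(19, 7): e=[0,-10,50] → ·  [on edge]
    (6,4)@(13, 9): e=[0,10,30] → #  [on edge]
    (7,4)@(15, 9): e=[8,6,26] → #
    (8,4)@(17, 9): e=[16,2,22] → #
    (9,4)@(19, 9): e=[24,-2,18] → ·
    (3,5)@(7, 11): e=[0,30,10] → #  [on edge]
    (4,5)@(9, 11): e=[8,26,6] → #
    (5,5)@(11, 11): e=[16,22,2] → #
    (6,5)@(13, 11): e=[24,18,-2] → ·
    (7,5)@(15, 11): e=[32,14,-6] → ·
    (8,5)@(17, 11): e=[40,10,-10] → ·
    (0,6)@(1, 13): e=[0,50,-10] → ·  [on edge]
  covered (6 px):
    · · · · · · · · · ·
    · · · · · · · · · ·
    · · · · · · · · · ·
    · · · · · · · · · ·
    · · · · · · # # # ·
    · · · # # # · · · ·
    · · · · · · · · · ·

Result: 22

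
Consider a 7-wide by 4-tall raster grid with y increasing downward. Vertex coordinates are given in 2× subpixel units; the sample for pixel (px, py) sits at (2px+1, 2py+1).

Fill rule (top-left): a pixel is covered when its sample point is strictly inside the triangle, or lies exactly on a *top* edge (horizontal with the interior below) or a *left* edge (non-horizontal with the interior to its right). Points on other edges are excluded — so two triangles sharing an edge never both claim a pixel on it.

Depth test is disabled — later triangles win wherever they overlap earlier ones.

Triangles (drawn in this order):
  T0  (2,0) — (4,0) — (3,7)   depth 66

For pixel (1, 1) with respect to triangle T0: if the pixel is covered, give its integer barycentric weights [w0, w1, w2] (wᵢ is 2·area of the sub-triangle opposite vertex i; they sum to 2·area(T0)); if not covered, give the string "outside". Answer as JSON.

T0:
  2·area = 14
  edge (2, 0)→(4, 0): d=(2,0) top-left  bias=+0
  edge (4, 0)→(3, 7): d=(-1,7) right/bottom  bias=-1
  edge (3, 7)→(2, 0): d=(-1,-7) top-left  bias=+0
    (1,0)@(3, 1): e=[2,6,6] → X
    (2,0)@(5, 1): e=[2,-8,20] → .
    (1,1)@(3, 3): e=[6,4,4] → X
    (2,1)@(5, 3): e=[6,-10,18] → .
    (1,2)@(3, 5): e=[10,2,2] → X
    (2,2)@(5, 5): e=[10,-12,16] → .
    (1,3)@(3, 7): e=[14,0,0] → .  [on edge]
  covered (3 px):
    . X . . . . .
    . X . . . . .
    . X . . . . .
    . . . . . . .

Final: [4,4,6]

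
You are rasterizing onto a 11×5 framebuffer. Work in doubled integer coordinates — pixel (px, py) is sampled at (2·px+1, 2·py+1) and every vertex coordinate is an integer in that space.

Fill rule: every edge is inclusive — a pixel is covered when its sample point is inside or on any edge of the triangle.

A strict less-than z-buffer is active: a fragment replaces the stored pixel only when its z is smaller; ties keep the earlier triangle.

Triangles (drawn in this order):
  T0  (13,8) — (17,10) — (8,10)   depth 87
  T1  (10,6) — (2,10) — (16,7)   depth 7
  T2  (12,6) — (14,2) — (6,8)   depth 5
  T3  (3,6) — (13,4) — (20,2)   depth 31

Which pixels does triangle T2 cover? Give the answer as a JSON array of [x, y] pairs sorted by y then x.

T0:
  2·area = 18
  edge (13, 8)→(17, 10): d=(4,2) inclusive
  edge (17, 10)→(8, 10): d=(-9,0) inclusive
  edge (8, 10)→(13, 8): d=(5,-2) inclusive
    (1,1)@(3, 3): e=[0,63,-45] → .  [on edge]
    (3,2)@(7, 5): e=[0,45,-27] → .  [on edge]
    (5,3)@(11, 7): e=[0,27,-9] → .  [on edge]
    (5,4)@(11, 9): e=[8,9,1] → X
    (6,4)@(13, 9): e=[4,9,5] → X
    (7,4)@(15, 9): e=[0,9,9] → X  [on edge]
    (8,4)@(17, 9): e=[-4,9,13] → .
  covered (3 px):
    . . . . . . . . . . .
    . . . . . . . . . . .
    . . . . . . . . . . .
    . . . . . . . . . . .
    . . . . . X X X . . .
T1:
  2·area = 32  (B↔C swapped to make it positive)
  edge (10, 6)→(16, 7): d=(6,1) inclusive
  edge (16, 7)→(2, 10): d=(-14,3) inclusive
  edge (2, 10)→(10, 6): d=(8,-4) inclusive
    (4,3)@(9, 7): e=[7,21,4] → X
    (5,3)@(11, 7): e=[5,15,12] → X
    (6,3)@(13, 7): e=[3,9,20] → X
    (7,3)@(15, 7): e=[1,3,28] → X
    (8,3)@(17, 7): e=[-1,-3,36] → .
    (2,4)@(5, 9): e=[23,5,4] → X
    (3,4)@(7, 9): e=[21,-1,12] → .
    (4,4)@(9, 9): e=[19,-7,20] → .
    (5,4)@(11, 9): e=[17,-13,28] → .
    (6,4)@(13, 9): e=[15,-19,36] → .
    (7,4)@(15, 9): e=[13,-25,44] → .
  covered (5 px):
    . . . . . . . . . . .
    . . . . . . . . . . .
    . . . . . . . . . . .
    . . . . X X X X . . .
    . . X . . . . . . . .
T2:
  2·area = 20  (B↔C swapped to make it positive)
  edge (12, 6)→(6, 8): d=(-6,2) inclusive
  edge (6, 8)→(14, 2): d=(8,-6) inclusive
  edge (14, 2)→(12, 6): d=(-2,4) inclusive
    (6,1)@(13, 3): e=[16,2,2] → X
    (7,1)@(15, 3): e=[12,14,-6] → .
    (10,1)@(21, 3): e=[0,50,-30] → .  [on edge]
    (5,2)@(11, 5): e=[8,6,6] → X
    (6,2)@(13, 5): e=[4,18,-2] → .
    (7,2)@(15, 5): e=[0,30,-10] → .  [on edge]
    (4,3)@(9, 7): e=[0,10,10] → X  [on edge]
    (5,3)@(11, 7): e=[-4,22,2] → .
    (1,4)@(3, 9): e=[0,-10,30] → .  [on edge]
    (4,4)@(9, 9): e=[-12,26,6] → .
  covered (3 px):
    . . . . . . . . . . .
    . . . . . . X . . . .
    . . . . . X . . . . .
    . . . . X . . . . . .
    . . . . . . . . . . .
T3:
  2·area = 6  (B↔C swapped to make it positive)
  edge (3, 6)→(20, 2): d=(17,-4) inclusive
  edge (20, 2)→(13, 4): d=(-7,2) inclusive
  edge (13, 4)→(3, 6): d=(-10,2) inclusive
  covered (0 px):
    . . . . . . . . . . .
    . . . . . . . . . . .
    . . . . . . . . . . .
    . . . . . . . . . . .
    . . . . . . . . . . .

Answer: [[6,1],[5,2],[4,3]]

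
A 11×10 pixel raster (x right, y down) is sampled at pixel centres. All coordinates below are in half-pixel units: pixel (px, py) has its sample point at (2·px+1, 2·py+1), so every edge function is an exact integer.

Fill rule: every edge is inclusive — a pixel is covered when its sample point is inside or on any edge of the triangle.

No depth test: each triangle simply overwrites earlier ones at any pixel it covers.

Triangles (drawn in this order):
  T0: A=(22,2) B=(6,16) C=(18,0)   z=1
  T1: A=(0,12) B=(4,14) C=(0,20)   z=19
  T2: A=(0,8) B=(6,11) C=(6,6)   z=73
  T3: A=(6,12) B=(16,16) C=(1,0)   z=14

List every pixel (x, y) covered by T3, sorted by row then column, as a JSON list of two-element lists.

T0:
  2·area = 88
  edge (22, 2)→(6, 16): d=(-16,14) inclusive
  edge (6, 16)→(18, 0): d=(12,-16) inclusive
  edge (18, 0)→(22, 2): d=(4,2) inclusive
    (9,0)@(19, 1): e=[58,28,2] → X
    (10,0)@(21, 1): e=[30,60,-2] → .
    (8,1)@(17, 3): e=[54,20,14] → X
    (10,1)@(21, 3): e=[-2,84,6] → .
    (7,2)@(15, 5): e=[50,12,26] → X
    (9,2)@(19, 5): e=[-6,76,18] → .
    (6,3)@(13, 7): e=[46,4,38] → X
    (8,3)@(17, 7): e=[-10,68,30] → .
    (6,4)@(13, 9): e=[14,28,46] → X
    (7,4)@(15, 9): e=[-14,60,42] → .
    (5,5)@(11, 11): e=[10,20,58] → X
    (6,5)@(13, 11): e=[-18,52,54] → .
  covered (11 px):
    . . . . . . . . . X .
    . . . . . . . . X X .
    . . . . . . . X X . .
    . . . . . . X X . . .
    . . . . . . X . . . .
    . . . . . X . . . . .
    . . . . X . . . . . .
    . . . X . . . . . . .
    . . . . . . . . . . .
    . . . . . . . . . . .
T1:
  2·area = 32
  edge (0, 12)→(4, 14): d=(4,2) inclusive
  edge (4, 14)→(0, 20): d=(-4,6) inclusive
  edge (0, 20)→(0, 12): d=(0,-8) inclusive
    (0,6)@(1, 13): e=[2,22,8] → X
    (1,6)@(3, 13): e=[-2,10,24] → .
    (0,7)@(1, 15): e=[10,14,8] → X
    (1,7)@(3, 15): e=[6,2,24] → X
    (2,7)@(5, 15): e=[2,-10,40] → .
    (0,8)@(1, 17): e=[18,6,8] → X
    (1,8)@(3, 17): e=[14,-6,24] → .
    (0,9)@(1, 19): e=[26,-2,8] → .
  covered (4 px):
    . . . . . . . . . . .
    . . . . . . . . . . .
    . . . . . . . . . . .
    . . . . . . . . . . .
    . . . . . . . . . . .
    . . . . . . . . . . .
    X . . . . . . . . . .
    X X . . . . . . . . .
    X . . . . . . . . . .
    . . . . . . . . . . .
T2:
  2·area = 30  (B↔C swapped to make it positive)
  edge (0, 8)→(6, 6): d=(6,-2) inclusive
  edge (6, 6)→(6, 11): d=(0,5) inclusive
  edge (6, 11)→(0, 8): d=(-6,-3) inclusive
    (10,0)@(21, 1): e=[0,-75,105] → .  [on edge]
    (7,1)@(15, 3): e=[0,-45,75] → .  [on edge]
    (4,2)@(9, 5): e=[0,-15,45] → .  [on edge]
    (1,3)@(3, 7): e=[0,15,15] → X  [on edge]
    (2,3)@(5, 7): e=[4,5,21] → X
    (3,3)@(7, 7): e=[8,-5,27] → .
    (1,4)@(3, 9): e=[12,15,3] → X
    (3,4)@(7, 9): e=[20,-5,15] → .
    (1,5)@(3, 11): e=[24,15,-9] → .
    (2,5)@(5, 11): e=[28,5,-3] → .
  covered (4 px):
    . . . . . . . . . . .
    . . . . . . . . . . .
    . . . . . . . . . . .
    . X X . . . . . . . .
    . X X . . . . . . . .
    . . . . . . . . . . .
    . . . . . . . . . . .
    . . . . . . . . . . .
    . . . . . . . . . . .
    . . . . . . . . . . .
T3:
  2·area = 100  (B↔C swapped to make it positive)
  edge (6, 12)→(1, 0): d=(-5,-12) inclusive
  edge (1, 0)→(16, 16): d=(15,16) inclusive
  edge (16, 16)→(6, 12): d=(-10,-4) inclusive
    (1,1)@(3, 3): e=[9,13,78] → X
    (2,1)@(5, 3): e=[33,-19,86] → .
    (1,2)@(3, 5): e=[-1,43,58] → .
    (2,2)@(5, 5): e=[23,11,66] → X
    (3,2)@(7, 5): e=[47,-21,74] → .
    (2,3)@(5, 7): e=[13,41,46] → X
    (3,3)@(7, 7): e=[37,9,54] → X
    (4,3)@(9, 7): e=[61,-23,62] → .
    (2,4)@(5, 9): e=[3,71,26] → X
    (4,4)@(9, 9): e=[51,7,42] → X
    (5,4)@(11, 9): e=[75,-25,50] → .
    (2,5)@(5, 11): e=[-7,101,6] → .
  covered (14 px):
    . . . . . . . . . . .
    . X . . . . . . . . .
    . . X . . . . . . . .
    . . X X . . . . . . .
    . . X X X . . . . . .
    . . . X X X . . . . .
    . . . . X X X . . . .
    . . . . . . . X . . .
    . . . . . . . . . . .
    . . . . . . . . . . .

Answer: [[1,1],[2,2],[2,3],[3,3],[2,4],[3,4],[4,4],[3,5],[4,5],[5,5],[4,6],[5,6],[6,6],[7,7]]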